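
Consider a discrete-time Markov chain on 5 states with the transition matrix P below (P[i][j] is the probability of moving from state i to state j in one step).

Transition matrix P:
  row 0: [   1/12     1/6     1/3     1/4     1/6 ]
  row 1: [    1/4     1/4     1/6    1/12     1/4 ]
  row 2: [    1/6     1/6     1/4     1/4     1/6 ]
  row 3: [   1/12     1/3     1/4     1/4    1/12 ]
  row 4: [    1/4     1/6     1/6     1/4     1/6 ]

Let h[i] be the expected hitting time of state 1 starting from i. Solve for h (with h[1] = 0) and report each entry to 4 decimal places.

h = [4.8000, 0.0000, 4.8000, 4.0000, 4.8000]

First-step conditioning: h[1] = 0; for i ≠ 1, h[i] = 1 + Σ_k P[i][k]·h[k].
  h[0] = 1 + 1/12·h[0] + 1/3·h[2] + 1/4·h[3] + 1/6·h[4]
  h[2] = 1 + 1/6·h[0] + 1/4·h[2] + 1/4·h[3] + 1/6·h[4]
  h[3] = 1 + 1/12·h[0] + 1/4·h[2] + 1/4·h[3] + 1/12·h[4]
  h[4] = 1 + 1/4·h[0] + 1/6·h[2] + 1/4·h[3] + 1/6·h[4]
Solving the 4×4 linear system over states ≠ 1 gives exactly h = [24/5, 0, 24/5, 4, 24/5] (h[1] = 0 is the target).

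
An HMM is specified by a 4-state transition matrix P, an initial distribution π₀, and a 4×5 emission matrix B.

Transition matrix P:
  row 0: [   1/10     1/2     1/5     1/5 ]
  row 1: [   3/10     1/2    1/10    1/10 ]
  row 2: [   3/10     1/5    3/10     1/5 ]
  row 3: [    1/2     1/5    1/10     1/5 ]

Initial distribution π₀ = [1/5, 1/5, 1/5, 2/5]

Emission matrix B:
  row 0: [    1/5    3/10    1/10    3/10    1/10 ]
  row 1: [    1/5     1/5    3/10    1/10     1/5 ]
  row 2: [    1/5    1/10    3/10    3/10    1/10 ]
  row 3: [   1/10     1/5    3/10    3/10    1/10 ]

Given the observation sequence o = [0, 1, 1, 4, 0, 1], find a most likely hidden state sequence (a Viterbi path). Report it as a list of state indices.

path = [3, 0, 1, 1, 1, 1]

t=0: δ = [4.000e-02, 4.000e-02, 4.000e-02, 4.000e-02]  (obs o_0=0)
t=1: δ = [6.000e-03, 4.000e-03, 1.200e-03, 1.600e-03]  ψ = [3, 0, 2, 0]  (obs o_1=1)
t=2: δ = [3.600e-04, 6.000e-04, 1.200e-04, 2.400e-04]  ψ = [1, 0, 0, 0]  (obs o_2=1)
t=3: δ = [1.800e-05, 6.000e-05, 7.200e-06, 7.200e-06]  ψ = [1, 1, 0, 0]  (obs o_3=4)
t=4: δ = [3.600e-06, 6.000e-06, 1.200e-06, 6.000e-07]  ψ = [1, 1, 1, 1]  (obs o_4=0)
t=5: δ = [5.400e-07, 6.000e-07, 7.200e-08, 1.440e-07]  ψ = [1, 1, 0, 0]  (obs o_5=1)
backtrack: best end state = 1; path = [3, 0, 1, 1, 1, 1]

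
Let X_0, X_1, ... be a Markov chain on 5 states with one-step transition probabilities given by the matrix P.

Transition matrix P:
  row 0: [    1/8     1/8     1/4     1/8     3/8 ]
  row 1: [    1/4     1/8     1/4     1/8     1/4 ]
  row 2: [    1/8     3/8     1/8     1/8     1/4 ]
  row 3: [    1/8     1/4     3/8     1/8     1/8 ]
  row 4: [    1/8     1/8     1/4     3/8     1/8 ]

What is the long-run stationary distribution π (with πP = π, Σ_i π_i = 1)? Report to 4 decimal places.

π = [0.1510, 0.2080, 0.2422, 0.1798, 0.2190]

Balance equations π_j = Σ_i π_i·P[i][j]:
  π_0 = 1/8·π_0 + 1/4·π_1 + 1/8·π_2 + 1/8·π_3 + 1/8·π_4
  π_1 = 1/8·π_0 + 1/8·π_1 + 3/8·π_2 + 1/4·π_3 + 1/8·π_4
  π_2 = 1/4·π_0 + 1/4·π_1 + 1/8·π_2 + 3/8·π_3 + 1/4·π_4
  π_3 = 1/8·π_0 + 1/8·π_1 + 1/8·π_2 + 1/8·π_3 + 3/8·π_4
  normalize: π_0 + π_1 + π_2 + π_3 + π_4 = 1
Solving the linear system gives exactly π = [919/6086, 633/3043, 737/3043, 547/3043, 1333/6086].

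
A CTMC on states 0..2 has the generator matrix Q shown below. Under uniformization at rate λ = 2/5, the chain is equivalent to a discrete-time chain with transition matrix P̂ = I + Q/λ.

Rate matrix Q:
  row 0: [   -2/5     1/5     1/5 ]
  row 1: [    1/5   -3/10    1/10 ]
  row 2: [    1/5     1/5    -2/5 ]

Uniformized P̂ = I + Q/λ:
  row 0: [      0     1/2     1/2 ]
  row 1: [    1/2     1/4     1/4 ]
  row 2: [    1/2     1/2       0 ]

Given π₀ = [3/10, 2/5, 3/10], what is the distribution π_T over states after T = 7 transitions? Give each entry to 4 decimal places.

t=0: π = [0.3000, 0.4000, 0.3000]
t=1: π = [0.3500, 0.4000, 0.2500]
t=2: π = [0.3250, 0.4000, 0.2750]
t=3: π = [0.3375, 0.4000, 0.2625]
t=4: π = [0.3313, 0.4000, 0.2688]
t=5: π = [0.3344, 0.4000, 0.2656]
t=6: π = [0.3328, 0.4000, 0.2672]
t=7: π = [0.3336, 0.4000, 0.2664]

π = [0.3336, 0.4000, 0.2664]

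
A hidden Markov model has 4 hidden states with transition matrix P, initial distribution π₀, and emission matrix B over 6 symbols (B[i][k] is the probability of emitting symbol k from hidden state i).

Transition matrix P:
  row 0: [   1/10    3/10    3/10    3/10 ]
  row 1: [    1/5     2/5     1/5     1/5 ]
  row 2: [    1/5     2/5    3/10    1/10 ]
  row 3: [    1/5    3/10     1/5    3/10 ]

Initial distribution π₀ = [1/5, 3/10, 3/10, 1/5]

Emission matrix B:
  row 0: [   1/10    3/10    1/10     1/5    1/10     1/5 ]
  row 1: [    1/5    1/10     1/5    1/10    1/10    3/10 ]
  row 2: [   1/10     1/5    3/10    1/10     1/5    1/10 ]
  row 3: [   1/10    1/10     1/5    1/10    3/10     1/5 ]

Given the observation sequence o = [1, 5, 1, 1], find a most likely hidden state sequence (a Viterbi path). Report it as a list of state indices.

path = [2, 1, 0, 2]

t=0: δ = [6.000e-02, 3.000e-02, 6.000e-02, 2.000e-02]  (obs o_0=1)
t=1: δ = [2.400e-03, 7.200e-03, 1.800e-03, 3.600e-03]  ψ = [2, 2, 0, 0]  (obs o_1=5)
t=2: δ = [4.320e-04, 2.880e-04, 2.880e-04, 1.440e-04]  ψ = [1, 1, 1, 1]  (obs o_2=1)
t=3: δ = [1.728e-05, 1.296e-05, 2.592e-05, 1.296e-05]  ψ = [1, 0, 0, 0]  (obs o_3=1)
backtrack: best end state = 2; path = [2, 1, 0, 2]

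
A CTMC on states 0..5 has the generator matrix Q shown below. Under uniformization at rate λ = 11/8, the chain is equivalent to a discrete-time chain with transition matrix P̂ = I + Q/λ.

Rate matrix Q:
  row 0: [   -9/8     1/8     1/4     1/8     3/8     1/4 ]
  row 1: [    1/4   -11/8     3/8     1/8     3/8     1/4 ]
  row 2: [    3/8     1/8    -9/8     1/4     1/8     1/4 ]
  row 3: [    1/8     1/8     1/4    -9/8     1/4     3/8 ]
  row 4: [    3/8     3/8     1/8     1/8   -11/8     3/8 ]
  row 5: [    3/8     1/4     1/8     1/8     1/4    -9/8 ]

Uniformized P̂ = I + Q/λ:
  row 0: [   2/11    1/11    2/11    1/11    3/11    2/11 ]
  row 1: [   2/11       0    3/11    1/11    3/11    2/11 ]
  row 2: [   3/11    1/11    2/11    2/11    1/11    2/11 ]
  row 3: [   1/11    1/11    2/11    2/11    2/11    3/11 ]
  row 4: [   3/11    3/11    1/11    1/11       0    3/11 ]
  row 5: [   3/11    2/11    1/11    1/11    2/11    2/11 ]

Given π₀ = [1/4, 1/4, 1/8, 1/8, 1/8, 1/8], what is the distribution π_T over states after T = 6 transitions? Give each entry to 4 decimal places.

π = [0.2200, 0.1288, 0.1593, 0.1159, 0.1683, 0.2077]

t=0: π = [0.2500, 0.2500, 0.1250, 0.1250, 0.1250, 0.1250]
t=1: π = [0.2045, 0.1023, 0.1818, 0.1136, 0.1932, 0.2045]
t=2: π = [0.2242, 0.1353, 0.1550, 0.1178, 0.1581, 0.2097]
t=3: π = [0.2186, 0.1264, 0.1607, 0.1157, 0.1717, 0.2069]
t=4: π = [0.2203, 0.1294, 0.1589, 0.1160, 0.1674, 0.2079]
t=5: π = [0.2198, 0.1285, 0.1595, 0.1159, 0.1687, 0.2076]
t=6: π = [0.2200, 0.1288, 0.1593, 0.1159, 0.1683, 0.2077]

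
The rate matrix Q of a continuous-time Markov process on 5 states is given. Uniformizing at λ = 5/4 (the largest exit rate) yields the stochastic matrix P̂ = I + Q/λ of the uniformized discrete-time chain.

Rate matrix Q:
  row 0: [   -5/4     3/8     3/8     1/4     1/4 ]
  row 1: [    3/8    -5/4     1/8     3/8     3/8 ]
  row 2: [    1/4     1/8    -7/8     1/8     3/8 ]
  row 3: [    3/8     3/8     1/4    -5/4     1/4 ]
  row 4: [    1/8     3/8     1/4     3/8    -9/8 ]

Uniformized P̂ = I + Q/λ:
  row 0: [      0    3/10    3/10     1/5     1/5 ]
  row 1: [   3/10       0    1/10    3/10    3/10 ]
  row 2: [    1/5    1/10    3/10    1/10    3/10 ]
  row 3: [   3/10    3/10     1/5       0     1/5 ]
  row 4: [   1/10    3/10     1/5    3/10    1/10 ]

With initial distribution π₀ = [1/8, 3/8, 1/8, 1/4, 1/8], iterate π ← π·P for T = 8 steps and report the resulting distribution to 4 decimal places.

t=0: π = [0.1250, 0.3750, 0.1250, 0.2500, 0.1250]
t=1: π = [0.2250, 0.1625, 0.1875, 0.1875, 0.2375]
t=2: π = [0.1663, 0.2138, 0.2250, 0.1838, 0.2113]
t=3: π = [0.1854, 0.1909, 0.2178, 0.1833, 0.2228]
t=4: π = [0.1781, 0.1992, 0.2212, 0.1829, 0.2186]
t=5: π = [0.1807, 0.1960, 0.2200, 0.1831, 0.2202]
t=6: π = [0.1797, 0.1972, 0.2205, 0.1830, 0.2196]
t=7: π = [0.1801, 0.1967, 0.2203, 0.1830, 0.2198]
t=8: π = [0.1800, 0.1969, 0.2204, 0.1830, 0.2197]

π = [0.1800, 0.1969, 0.2204, 0.1830, 0.2197]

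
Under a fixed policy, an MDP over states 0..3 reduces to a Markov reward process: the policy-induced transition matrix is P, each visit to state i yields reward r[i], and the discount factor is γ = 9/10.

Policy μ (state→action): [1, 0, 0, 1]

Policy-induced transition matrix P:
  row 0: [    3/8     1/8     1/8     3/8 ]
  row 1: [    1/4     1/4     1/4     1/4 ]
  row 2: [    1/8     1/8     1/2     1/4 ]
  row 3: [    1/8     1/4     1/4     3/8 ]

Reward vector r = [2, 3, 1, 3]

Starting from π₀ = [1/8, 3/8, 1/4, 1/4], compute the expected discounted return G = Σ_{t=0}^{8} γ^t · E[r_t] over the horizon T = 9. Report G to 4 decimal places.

t=0: π = [0.1250, 0.3750, 0.2500, 0.2500], E[r] = 2.3750, γ^t·E[r] = 2.375000, running G = 2.375000
t=1: π = [0.2031, 0.2031, 0.2969, 0.2969], E[r] = 2.2031, γ^t·E[r] = 1.982813, running G = 4.357813
t=2: π = [0.2012, 0.1875, 0.2988, 0.3125], E[r] = 2.2012, γ^t·E[r] = 1.782949, running G = 6.140762
t=3: π = [0.1987, 0.1875, 0.2996, 0.3142], E[r] = 2.2021, γ^t·E[r] = 1.605366, running G = 7.746128
t=4: π = [0.1981, 0.1877, 0.3000, 0.3141], E[r] = 2.2018, γ^t·E[r] = 1.444589, running G = 9.190717
t=5: π = [0.1980, 0.1877, 0.3002, 0.3140], E[r] = 2.2015, γ^t·E[r] = 1.299970, running G = 10.490688
t=6: π = [0.1980, 0.1877, 0.3003, 0.3140], E[r] = 2.2014, γ^t·E[r] = 1.169920, running G = 11.660607
t=7: π = [0.1980, 0.1877, 0.3003, 0.3140], E[r] = 2.2014, γ^t·E[r] = 1.052913, running G = 12.713520
t=8: π = [0.1980, 0.1877, 0.3003, 0.3140], E[r] = 2.2014, γ^t·E[r] = 0.947617, running G = 13.661137

G = 13.6611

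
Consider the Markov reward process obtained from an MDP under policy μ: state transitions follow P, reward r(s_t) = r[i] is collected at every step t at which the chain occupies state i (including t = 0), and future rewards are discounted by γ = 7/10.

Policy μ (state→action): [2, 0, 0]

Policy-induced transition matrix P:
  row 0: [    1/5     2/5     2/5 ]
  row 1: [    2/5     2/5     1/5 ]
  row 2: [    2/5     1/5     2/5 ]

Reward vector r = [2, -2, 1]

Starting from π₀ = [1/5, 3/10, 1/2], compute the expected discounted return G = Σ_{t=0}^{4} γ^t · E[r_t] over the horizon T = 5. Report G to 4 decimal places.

G = 0.9808

t=0: π = [0.2000, 0.3000, 0.5000], E[r] = 0.3000, γ^t·E[r] = 0.300000, running G = 0.300000
t=1: π = [0.3600, 0.3000, 0.3400], E[r] = 0.4600, γ^t·E[r] = 0.322000, running G = 0.622000
t=2: π = [0.3280, 0.3320, 0.3400], E[r] = 0.3320, γ^t·E[r] = 0.162680, running G = 0.784680
t=3: π = [0.3344, 0.3320, 0.3336], E[r] = 0.3384, γ^t·E[r] = 0.116071, running G = 0.900751
t=4: π = [0.3331, 0.3333, 0.3336], E[r] = 0.3333, γ^t·E[r] = 0.080021, running G = 0.980772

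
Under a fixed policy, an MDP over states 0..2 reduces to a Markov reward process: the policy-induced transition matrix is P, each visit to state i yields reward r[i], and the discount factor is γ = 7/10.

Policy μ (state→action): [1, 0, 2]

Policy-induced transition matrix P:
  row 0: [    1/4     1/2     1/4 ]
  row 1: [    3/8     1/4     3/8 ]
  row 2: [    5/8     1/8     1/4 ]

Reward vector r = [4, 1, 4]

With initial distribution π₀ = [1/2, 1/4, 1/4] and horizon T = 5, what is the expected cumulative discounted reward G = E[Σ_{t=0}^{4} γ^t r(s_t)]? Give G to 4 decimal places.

t=0: π = [0.5000, 0.2500, 0.2500], E[r] = 3.2500, γ^t·E[r] = 3.250000, running G = 3.250000
t=1: π = [0.3750, 0.3438, 0.2813], E[r] = 2.9688, γ^t·E[r] = 2.078125, running G = 5.328125
t=2: π = [0.3984, 0.3086, 0.2930], E[r] = 3.0742, γ^t·E[r] = 1.506367, running G = 6.834492
t=3: π = [0.3984, 0.3130, 0.2886], E[r] = 3.0610, γ^t·E[r] = 1.049935, running G = 7.884427
t=4: π = [0.3973, 0.3135, 0.2891], E[r] = 3.0594, γ^t·E[r] = 0.734559, running G = 8.618986

G = 8.6190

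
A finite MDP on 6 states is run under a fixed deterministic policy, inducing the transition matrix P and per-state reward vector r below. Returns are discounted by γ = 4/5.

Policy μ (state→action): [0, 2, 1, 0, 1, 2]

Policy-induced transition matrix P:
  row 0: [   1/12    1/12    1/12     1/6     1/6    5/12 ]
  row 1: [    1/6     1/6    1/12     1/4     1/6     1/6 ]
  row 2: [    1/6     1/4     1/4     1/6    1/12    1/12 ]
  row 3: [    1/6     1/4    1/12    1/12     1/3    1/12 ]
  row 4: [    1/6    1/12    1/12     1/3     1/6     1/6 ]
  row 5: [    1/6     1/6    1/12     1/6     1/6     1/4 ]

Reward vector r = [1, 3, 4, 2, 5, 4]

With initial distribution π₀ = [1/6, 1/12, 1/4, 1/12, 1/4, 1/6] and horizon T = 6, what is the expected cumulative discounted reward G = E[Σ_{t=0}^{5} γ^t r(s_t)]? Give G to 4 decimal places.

t=0: π = [0.1667, 0.0833, 0.2500, 0.0833, 0.2500, 0.1667], E[r] = 3.5000, γ^t·E[r] = 3.500000, running G = 3.500000
t=1: π = [0.1528, 0.1597, 0.1250, 0.2083, 0.1597, 0.1944], E[r] = 3.1250, γ^t·E[r] = 2.500000, running G = 6.000000
t=2: π = [0.1539, 0.1684, 0.1042, 0.1892, 0.1910, 0.1933], E[r] = 3.1823, γ^t·E[r] = 2.036667, running G = 8.036667
t=3: π = [0.1538, 0.1624, 0.1007, 0.1968, 0.1895, 0.1968], E[r] = 3.1721, γ^t·E[r] = 1.624123, running G = 9.660790
t=4: π = [0.1538, 0.1628, 0.1001, 0.1954, 0.1911, 0.1967], E[r] = 3.1759, γ^t·E[r] = 1.300853, running G = 10.961643
t=5: π = [0.1538, 0.1625, 0.1000, 0.1958, 0.1909, 0.1969], E[r] = 3.1752, γ^t·E[r] = 1.040450, running G = 12.002093

G = 12.0021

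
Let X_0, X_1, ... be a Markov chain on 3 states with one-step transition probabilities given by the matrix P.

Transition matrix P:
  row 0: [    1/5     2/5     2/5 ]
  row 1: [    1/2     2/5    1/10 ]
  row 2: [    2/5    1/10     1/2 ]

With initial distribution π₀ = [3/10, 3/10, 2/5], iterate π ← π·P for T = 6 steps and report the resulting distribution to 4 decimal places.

π = [0.3580, 0.2963, 0.3457]

t=0: π = [0.3000, 0.3000, 0.4000]
t=1: π = [0.3700, 0.2800, 0.3500]
t=2: π = [0.3540, 0.2950, 0.3510]
t=3: π = [0.3587, 0.2947, 0.3466]
t=4: π = [0.3577, 0.2960, 0.3463]
t=5: π = [0.3581, 0.2961, 0.3458]
t=6: π = [0.3580, 0.2963, 0.3457]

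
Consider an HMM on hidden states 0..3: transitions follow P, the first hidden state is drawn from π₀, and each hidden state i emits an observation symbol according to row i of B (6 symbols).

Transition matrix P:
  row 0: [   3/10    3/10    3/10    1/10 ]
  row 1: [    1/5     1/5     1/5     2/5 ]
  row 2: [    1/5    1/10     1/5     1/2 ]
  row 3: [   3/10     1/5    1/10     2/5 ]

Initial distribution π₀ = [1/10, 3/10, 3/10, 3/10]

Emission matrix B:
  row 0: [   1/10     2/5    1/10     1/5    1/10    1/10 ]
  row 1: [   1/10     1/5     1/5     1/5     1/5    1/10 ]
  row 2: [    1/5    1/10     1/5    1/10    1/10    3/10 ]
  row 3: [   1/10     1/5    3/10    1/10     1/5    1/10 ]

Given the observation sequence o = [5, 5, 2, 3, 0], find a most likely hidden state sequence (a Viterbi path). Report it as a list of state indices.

t=0: δ = [1.000e-02, 3.000e-02, 9.000e-02, 3.000e-02]  (obs o_0=5)
t=1: δ = [1.800e-03, 9.000e-04, 5.400e-03, 4.500e-03]  ψ = [2, 2, 2, 2]  (obs o_1=5)
t=2: δ = [1.350e-04, 1.800e-04, 2.160e-04, 8.100e-04]  ψ = [3, 3, 2, 2]  (obs o_2=2)
t=3: δ = [4.860e-05, 3.240e-05, 8.100e-06, 3.240e-05]  ψ = [3, 3, 3, 3]  (obs o_3=3)
t=4: δ = [1.458e-06, 1.458e-06, 2.916e-06, 1.296e-06]  ψ = [0, 0, 0, 1]  (obs o_4=0)
backtrack: best end state = 2; path = [2, 2, 3, 0, 2]

path = [2, 2, 3, 0, 2]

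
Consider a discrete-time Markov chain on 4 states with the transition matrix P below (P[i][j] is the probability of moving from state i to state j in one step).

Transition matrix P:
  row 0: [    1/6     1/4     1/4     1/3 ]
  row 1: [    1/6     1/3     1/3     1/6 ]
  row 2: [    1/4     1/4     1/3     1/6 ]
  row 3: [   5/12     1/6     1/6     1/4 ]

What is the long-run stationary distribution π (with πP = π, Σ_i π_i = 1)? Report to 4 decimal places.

π = [0.2462, 0.2521, 0.2750, 0.2266]

Balance equations π_j = Σ_i π_i·P[i][j]:
  π_0 = 1/6·π_0 + 1/6·π_1 + 1/4·π_2 + 5/12·π_3
  π_1 = 1/4·π_0 + 1/3·π_1 + 1/4·π_2 + 1/6·π_3
  π_2 = 1/4·π_0 + 1/3·π_1 + 1/3·π_2 + 1/6·π_3
  normalize: π_0 + π_1 + π_2 + π_3 = 1
Solving the linear system gives exactly π = [376/1527, 385/1527, 140/509, 346/1527].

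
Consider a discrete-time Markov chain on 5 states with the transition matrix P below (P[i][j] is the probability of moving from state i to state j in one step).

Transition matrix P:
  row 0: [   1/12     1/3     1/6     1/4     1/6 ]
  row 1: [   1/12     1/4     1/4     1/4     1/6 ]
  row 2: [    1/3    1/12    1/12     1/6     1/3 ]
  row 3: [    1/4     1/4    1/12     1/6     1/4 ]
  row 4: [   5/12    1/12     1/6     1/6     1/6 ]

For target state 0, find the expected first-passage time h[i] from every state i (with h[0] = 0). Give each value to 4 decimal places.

First-step conditioning: h[0] = 0; for i ≠ 0, h[i] = 1 + Σ_k P[i][k]·h[k].
  h[1] = 1 + 1/4·h[1] + 1/4·h[2] + 1/4·h[3] + 1/6·h[4]
  h[2] = 1 + 1/12·h[1] + 1/12·h[2] + 1/6·h[3] + 1/3·h[4]
  h[3] = 1 + 1/4·h[1] + 1/12·h[2] + 1/6·h[3] + 1/4·h[4]
  h[4] = 1 + 1/12·h[1] + 1/6·h[2] + 1/6·h[3] + 1/6·h[4]
Solving the 4×4 linear system over states ≠ 0 gives exactly h = [0, 26340/6061, 19824/6061, 22680/6061, 18408/6061] (h[0] = 0 is the target).

h = [0.0000, 4.3458, 3.2707, 3.7420, 3.0371]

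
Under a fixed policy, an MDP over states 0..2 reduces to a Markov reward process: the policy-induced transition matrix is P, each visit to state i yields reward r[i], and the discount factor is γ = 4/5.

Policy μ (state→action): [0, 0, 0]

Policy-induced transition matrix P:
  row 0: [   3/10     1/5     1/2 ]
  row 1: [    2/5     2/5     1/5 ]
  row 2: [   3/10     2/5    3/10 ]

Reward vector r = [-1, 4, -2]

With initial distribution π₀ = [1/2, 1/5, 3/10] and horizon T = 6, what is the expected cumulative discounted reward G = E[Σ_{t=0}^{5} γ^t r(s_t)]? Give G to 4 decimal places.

t=0: π = [0.5000, 0.2000, 0.3000], E[r] = -0.3000, γ^t·E[r] = -0.300000, running G = -0.300000
t=1: π = [0.3200, 0.3000, 0.3800], E[r] = 0.1200, γ^t·E[r] = 0.096000, running G = -0.204000
t=2: π = [0.3300, 0.3360, 0.3340], E[r] = 0.3460, γ^t·E[r] = 0.221440, running G = 0.017440
t=3: π = [0.3336, 0.3340, 0.3324], E[r] = 0.3376, γ^t·E[r] = 0.172851, running G = 0.190291
t=4: π = [0.3334, 0.3333, 0.3333], E[r] = 0.3331, γ^t·E[r] = 0.136430, running G = 0.326721
t=5: π = [0.3333, 0.3333, 0.3334], E[r] = 0.3332, γ^t·E[r] = 0.109199, running G = 0.435919

G = 0.4359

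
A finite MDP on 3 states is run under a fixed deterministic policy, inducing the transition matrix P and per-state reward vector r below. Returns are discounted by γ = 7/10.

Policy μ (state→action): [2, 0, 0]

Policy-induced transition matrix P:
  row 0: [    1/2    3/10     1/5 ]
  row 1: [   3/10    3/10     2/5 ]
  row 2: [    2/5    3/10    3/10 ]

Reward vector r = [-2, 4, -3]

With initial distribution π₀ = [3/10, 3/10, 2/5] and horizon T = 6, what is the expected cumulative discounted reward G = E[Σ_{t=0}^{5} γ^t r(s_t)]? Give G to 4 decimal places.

G = -1.5574

t=0: π = [0.3000, 0.3000, 0.4000], E[r] = -0.6000, γ^t·E[r] = -0.600000, running G = -0.600000
t=1: π = [0.4000, 0.3000, 0.3000], E[r] = -0.5000, γ^t·E[r] = -0.350000, running G = -0.950000
t=2: π = [0.4100, 0.3000, 0.2900], E[r] = -0.4900, γ^t·E[r] = -0.240100, running G = -1.190100
t=3: π = [0.4110, 0.3000, 0.2890], E[r] = -0.4890, γ^t·E[r] = -0.167727, running G = -1.357827
t=4: π = [0.4111, 0.3000, 0.2889], E[r] = -0.4889, γ^t·E[r] = -0.117385, running G = -1.475212
t=5: π = [0.4111, 0.3000, 0.2889], E[r] = -0.4889, γ^t·E[r] = -0.082168, running G = -1.557380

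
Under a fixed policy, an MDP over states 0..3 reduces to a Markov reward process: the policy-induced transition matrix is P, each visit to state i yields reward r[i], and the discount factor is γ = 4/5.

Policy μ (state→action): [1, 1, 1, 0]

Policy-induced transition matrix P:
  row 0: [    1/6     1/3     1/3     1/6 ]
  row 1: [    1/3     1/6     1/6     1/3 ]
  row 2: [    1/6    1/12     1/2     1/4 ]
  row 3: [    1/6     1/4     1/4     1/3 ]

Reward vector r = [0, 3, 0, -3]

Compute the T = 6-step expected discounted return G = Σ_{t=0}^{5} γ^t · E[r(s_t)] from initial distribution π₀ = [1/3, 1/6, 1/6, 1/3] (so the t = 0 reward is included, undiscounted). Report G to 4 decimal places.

G = -1.0067

t=0: π = [0.3333, 0.1667, 0.1667, 0.3333], E[r] = -0.5000, γ^t·E[r] = -0.500000, running G = -0.500000
t=1: π = [0.1944, 0.2361, 0.3056, 0.2639], E[r] = -0.0833, γ^t·E[r] = -0.066667, running G = -0.566667
t=2: π = [0.2060, 0.1956, 0.3229, 0.2755], E[r] = -0.2396, γ^t·E[r] = -0.153333, running G = -0.720000
t=3: π = [0.1993, 0.1970, 0.3316, 0.2721], E[r] = -0.2251, γ^t·E[r] = -0.115259, running G = -0.835259
t=4: π = [0.1995, 0.1949, 0.3331, 0.2725], E[r] = -0.2327, γ^t·E[r] = -0.095319, running G = -0.930578
t=5: π = [0.1992, 0.1949, 0.3337, 0.2723], E[r] = -0.2324, γ^t·E[r] = -0.076143, running G = -1.006721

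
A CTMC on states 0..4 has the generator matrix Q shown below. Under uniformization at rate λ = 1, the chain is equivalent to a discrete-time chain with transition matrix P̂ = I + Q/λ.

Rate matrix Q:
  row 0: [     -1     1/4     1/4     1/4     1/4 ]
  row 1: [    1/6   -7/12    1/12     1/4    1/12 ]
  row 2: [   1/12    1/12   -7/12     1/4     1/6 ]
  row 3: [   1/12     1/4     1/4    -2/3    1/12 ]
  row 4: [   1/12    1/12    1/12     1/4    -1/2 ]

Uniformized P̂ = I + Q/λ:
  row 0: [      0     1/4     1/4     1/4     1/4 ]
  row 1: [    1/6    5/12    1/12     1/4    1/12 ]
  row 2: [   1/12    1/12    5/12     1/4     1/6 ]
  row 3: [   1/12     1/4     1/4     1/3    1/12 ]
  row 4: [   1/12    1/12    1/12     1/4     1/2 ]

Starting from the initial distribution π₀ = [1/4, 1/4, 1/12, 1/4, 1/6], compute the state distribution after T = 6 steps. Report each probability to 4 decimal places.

t=0: π = [0.2500, 0.2500, 0.0833, 0.2500, 0.1667]
t=1: π = [0.0833, 0.2500, 0.1944, 0.2708, 0.2014]
t=2: π = [0.0972, 0.2257, 0.2072, 0.2726, 0.1973]
t=3: π = [0.0940, 0.2202, 0.2140, 0.2727, 0.1990]
t=4: π = [0.0938, 0.2179, 0.2158, 0.2727, 0.1998]
t=5: π = [0.0937, 0.2170, 0.2164, 0.2727, 0.2002]
t=6: π = [0.0936, 0.2167, 0.2165, 0.2727, 0.2004]

π = [0.0936, 0.2167, 0.2165, 0.2727, 0.2004]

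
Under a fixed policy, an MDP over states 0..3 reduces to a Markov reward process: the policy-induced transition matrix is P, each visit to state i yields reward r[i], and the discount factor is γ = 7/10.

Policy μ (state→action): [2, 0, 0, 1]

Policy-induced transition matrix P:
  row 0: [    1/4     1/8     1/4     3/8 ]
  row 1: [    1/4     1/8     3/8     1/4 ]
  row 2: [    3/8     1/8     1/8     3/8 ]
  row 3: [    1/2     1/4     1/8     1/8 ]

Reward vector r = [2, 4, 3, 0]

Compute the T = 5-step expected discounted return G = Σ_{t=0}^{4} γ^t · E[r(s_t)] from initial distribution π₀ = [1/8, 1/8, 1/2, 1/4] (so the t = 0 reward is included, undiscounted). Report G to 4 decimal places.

t=0: π = [0.1250, 0.1250, 0.5000, 0.2500], E[r] = 2.2500, γ^t·E[r] = 2.250000, running G = 2.250000
t=1: π = [0.3750, 0.1563, 0.1719, 0.2969], E[r] = 1.8906, γ^t·E[r] = 1.323438, running G = 3.573438
t=2: π = [0.3457, 0.1621, 0.2109, 0.2813], E[r] = 1.9727, γ^t·E[r] = 0.966602, running G = 4.540039
t=3: π = [0.3467, 0.1602, 0.2087, 0.2844], E[r] = 1.9602, γ^t·E[r] = 0.672350, running G = 5.212389
t=4: π = [0.3472, 0.1606, 0.2084, 0.2839], E[r] = 1.9617, γ^t·E[r] = 0.471012, running G = 5.683401

G = 5.6834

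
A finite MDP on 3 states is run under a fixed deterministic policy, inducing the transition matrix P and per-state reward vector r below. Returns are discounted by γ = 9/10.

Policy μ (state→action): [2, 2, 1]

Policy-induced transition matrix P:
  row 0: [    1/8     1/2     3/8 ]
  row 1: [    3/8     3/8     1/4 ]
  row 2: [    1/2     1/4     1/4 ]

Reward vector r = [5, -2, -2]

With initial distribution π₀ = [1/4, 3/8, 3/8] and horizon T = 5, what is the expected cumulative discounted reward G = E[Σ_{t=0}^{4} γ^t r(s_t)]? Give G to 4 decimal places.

G = 0.8410

t=0: π = [0.2500, 0.3750, 0.3750], E[r] = -0.2500, γ^t·E[r] = -0.250000, running G = -0.250000
t=1: π = [0.3594, 0.3594, 0.2813], E[r] = 0.5156, γ^t·E[r] = 0.464063, running G = 0.214063
t=2: π = [0.3203, 0.3848, 0.2949], E[r] = 0.2422, γ^t·E[r] = 0.196172, running G = 0.410234
t=3: π = [0.3318, 0.3782, 0.2900], E[r] = 0.3225, γ^t·E[r] = 0.235110, running G = 0.645344
t=4: π = [0.3283, 0.3802, 0.2915], E[r] = 0.2982, γ^t·E[r] = 0.195621, running G = 0.840965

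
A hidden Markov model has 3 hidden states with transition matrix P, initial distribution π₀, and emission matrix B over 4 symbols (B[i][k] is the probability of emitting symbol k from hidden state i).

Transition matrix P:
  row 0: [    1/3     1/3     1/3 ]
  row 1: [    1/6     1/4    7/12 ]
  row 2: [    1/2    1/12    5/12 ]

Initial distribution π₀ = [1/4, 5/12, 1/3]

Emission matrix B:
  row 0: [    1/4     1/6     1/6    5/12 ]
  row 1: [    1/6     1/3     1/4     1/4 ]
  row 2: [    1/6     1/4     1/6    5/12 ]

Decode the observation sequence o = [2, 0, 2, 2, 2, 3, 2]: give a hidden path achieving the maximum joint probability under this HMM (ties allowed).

path = [1, 2, 0, 1, 2, 0, 1]

t=0: δ = [4.167e-02, 1.042e-01, 5.556e-02]  (obs o_0=2)
t=1: δ = [6.944e-03, 4.340e-03, 1.013e-02]  ψ = [2, 1, 1]  (obs o_1=0)
t=2: δ = [8.439e-04, 5.787e-04, 7.033e-04]  ψ = [2, 0, 2]  (obs o_2=2)
t=3: δ = [5.861e-05, 7.033e-05, 5.626e-05]  ψ = [2, 0, 1]  (obs o_3=2)
t=4: δ = [4.689e-06, 4.884e-06, 6.838e-06]  ψ = [2, 0, 1]  (obs o_4=2)
t=5: δ = [1.424e-06, 3.907e-07, 1.187e-06]  ψ = [2, 0, 1]  (obs o_5=3)
t=6: δ = [9.892e-08, 1.187e-07, 8.244e-08]  ψ = [2, 0, 2]  (obs o_6=2)
backtrack: best end state = 1; path = [1, 2, 0, 1, 2, 0, 1]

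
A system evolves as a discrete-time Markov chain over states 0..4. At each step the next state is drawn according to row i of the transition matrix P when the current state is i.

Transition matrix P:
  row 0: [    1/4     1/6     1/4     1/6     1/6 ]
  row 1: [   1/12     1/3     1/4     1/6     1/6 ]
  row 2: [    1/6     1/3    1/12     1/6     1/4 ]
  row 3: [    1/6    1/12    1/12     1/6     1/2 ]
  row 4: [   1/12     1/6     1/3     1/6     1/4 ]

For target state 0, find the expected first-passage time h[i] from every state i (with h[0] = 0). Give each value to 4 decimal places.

First-step conditioning: h[0] = 0; for i ≠ 0, h[i] = 1 + Σ_k P[i][k]·h[k].
  h[1] = 1 + 1/3·h[1] + 1/4·h[2] + 1/6·h[3] + 1/6·h[4]
  h[2] = 1 + 1/3·h[1] + 1/12·h[2] + 1/6·h[3] + 1/4·h[4]
  h[3] = 1 + 1/12·h[1] + 1/12·h[2] + 1/6·h[3] + 1/2·h[4]
  h[4] = 1 + 1/6·h[1] + 1/3·h[2] + 1/6·h[3] + 1/4·h[4]
Solving the 4×4 linear system over states ≠ 0 gives exactly h = [0, 3672/421, 3408/421, 3402/421, 3648/421] (h[0] = 0 is the target).

h = [0.0000, 8.7221, 8.0950, 8.0808, 8.6651]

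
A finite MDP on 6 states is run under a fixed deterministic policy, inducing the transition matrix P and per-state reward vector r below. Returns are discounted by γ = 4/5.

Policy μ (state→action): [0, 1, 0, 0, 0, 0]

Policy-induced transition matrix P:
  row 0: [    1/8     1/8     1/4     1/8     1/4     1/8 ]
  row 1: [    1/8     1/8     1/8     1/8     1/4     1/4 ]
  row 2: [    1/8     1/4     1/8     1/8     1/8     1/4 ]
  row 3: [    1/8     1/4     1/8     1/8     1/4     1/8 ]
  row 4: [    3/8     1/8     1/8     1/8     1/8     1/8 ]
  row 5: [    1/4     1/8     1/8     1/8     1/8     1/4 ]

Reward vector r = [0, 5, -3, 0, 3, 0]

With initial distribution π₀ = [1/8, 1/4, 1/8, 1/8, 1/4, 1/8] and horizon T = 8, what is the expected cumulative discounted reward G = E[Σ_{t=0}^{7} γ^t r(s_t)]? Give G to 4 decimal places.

t=0: π = [0.1250, 0.2500, 0.1250, 0.1250, 0.2500, 0.1250], E[r] = 1.6250, γ^t·E[r] = 1.625000, running G = 1.625000
t=1: π = [0.2031, 0.1563, 0.1406, 0.1250, 0.1875, 0.1875], E[r] = 0.9219, γ^t·E[r] = 0.737500, running G = 2.362500
t=2: π = [0.1953, 0.1582, 0.1504, 0.1250, 0.1855, 0.1855], E[r] = 0.8965, γ^t·E[r] = 0.573750, running G = 2.936250
t=3: π = [0.1946, 0.1594, 0.1494, 0.1250, 0.1848, 0.1868], E[r] = 0.9033, γ^t·E[r] = 0.462500, running G = 3.398750
t=4: π = [0.1945, 0.1593, 0.1493, 0.1250, 0.1849, 0.1870], E[r] = 0.9032, γ^t·E[r] = 0.369938, running G = 3.768688
t=5: π = [0.1946, 0.1593, 0.1493, 0.1250, 0.1849, 0.1869], E[r] = 0.9031, γ^t·E[r] = 0.295916, running G = 4.064604
t=6: π = [0.1946, 0.1593, 0.1493, 0.1250, 0.1849, 0.1869], E[r] = 0.9031, γ^t·E[r] = 0.236731, running G = 4.301335
t=7: π = [0.1946, 0.1593, 0.1493, 0.1250, 0.1849, 0.1869], E[r] = 0.9031, γ^t·E[r] = 0.189386, running G = 4.490721

G = 4.4907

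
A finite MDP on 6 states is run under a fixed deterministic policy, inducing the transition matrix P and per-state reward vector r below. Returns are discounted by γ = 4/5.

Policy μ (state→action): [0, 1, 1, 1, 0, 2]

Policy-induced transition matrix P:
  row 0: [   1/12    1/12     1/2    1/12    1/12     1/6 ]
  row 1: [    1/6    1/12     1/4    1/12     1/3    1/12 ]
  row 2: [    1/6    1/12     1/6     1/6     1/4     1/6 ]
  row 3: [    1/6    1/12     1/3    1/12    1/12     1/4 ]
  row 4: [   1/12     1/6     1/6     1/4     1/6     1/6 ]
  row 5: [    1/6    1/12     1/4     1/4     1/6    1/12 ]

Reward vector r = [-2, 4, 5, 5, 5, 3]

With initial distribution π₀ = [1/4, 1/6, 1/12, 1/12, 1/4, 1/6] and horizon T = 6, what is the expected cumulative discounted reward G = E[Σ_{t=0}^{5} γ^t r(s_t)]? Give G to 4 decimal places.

G = 12.5360

t=0: π = [0.2500, 0.1667, 0.0833, 0.0833, 0.2500, 0.1667], E[r] = 2.7500, γ^t·E[r] = 2.750000, running G = 2.750000
t=1: π = [0.1250, 0.1042, 0.2917, 0.1597, 0.1736, 0.1458], E[r] = 3.7292, γ^t·E[r] = 2.983333, running G = 5.733333
t=2: π = [0.1418, 0.0978, 0.2558, 0.1609, 0.1846, 0.1591], E[r] = 3.5914, γ^t·E[r] = 2.298519, running G = 8.031852
t=3: π = [0.1395, 0.0987, 0.2622, 0.1619, 0.1791, 0.1587], E[r] = 3.6077, γ^t·E[r] = 1.847136, running G = 9.878988
t=4: π = [0.1401, 0.0983, 0.2616, 0.1615, 0.1798, 0.1587], E[r] = 3.6035, γ^t·E[r] = 1.475977, running G = 11.354965
t=5: π = [0.1400, 0.0983, 0.2617, 0.1616, 0.1797, 0.1587], E[r] = 3.6042, γ^t·E[r] = 1.181039, running G = 12.536004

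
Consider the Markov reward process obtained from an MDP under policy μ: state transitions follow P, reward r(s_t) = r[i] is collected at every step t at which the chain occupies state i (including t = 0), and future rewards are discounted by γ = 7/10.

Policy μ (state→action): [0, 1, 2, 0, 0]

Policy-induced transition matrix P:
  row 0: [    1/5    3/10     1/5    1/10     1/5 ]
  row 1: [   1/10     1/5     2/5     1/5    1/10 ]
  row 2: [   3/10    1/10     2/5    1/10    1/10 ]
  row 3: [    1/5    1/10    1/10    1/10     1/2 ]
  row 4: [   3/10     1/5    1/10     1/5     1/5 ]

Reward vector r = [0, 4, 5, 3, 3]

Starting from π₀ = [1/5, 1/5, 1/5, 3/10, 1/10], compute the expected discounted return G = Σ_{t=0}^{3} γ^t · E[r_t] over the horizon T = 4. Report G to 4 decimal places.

G = 7.6048

t=0: π = [0.2000, 0.2000, 0.2000, 0.3000, 0.1000], E[r] = 3.0000, γ^t·E[r] = 3.000000, running G = 3.000000
t=1: π = [0.2100, 0.1700, 0.2400, 0.1300, 0.2500], E[r] = 3.0200, γ^t·E[r] = 2.114000, running G = 5.114000
t=2: π = [0.2320, 0.1840, 0.2440, 0.1420, 0.1980], E[r] = 2.9760, γ^t·E[r] = 1.458240, running G = 6.572240
t=3: π = [0.2258, 0.1846, 0.2516, 0.1382, 0.1998], E[r] = 3.0104, γ^t·E[r] = 1.032567, running G = 7.604807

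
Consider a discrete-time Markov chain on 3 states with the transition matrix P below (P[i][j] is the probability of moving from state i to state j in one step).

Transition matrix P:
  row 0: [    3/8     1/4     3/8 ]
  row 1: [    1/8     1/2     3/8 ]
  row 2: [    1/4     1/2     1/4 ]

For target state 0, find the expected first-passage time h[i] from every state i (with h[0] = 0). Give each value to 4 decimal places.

First-step conditioning: h[0] = 0; for i ≠ 0, h[i] = 1 + Σ_k P[i][k]·h[k].
  h[1] = 1 + 1/2·h[1] + 3/8·h[2]
  h[2] = 1 + 1/2·h[1] + 1/4·h[2]
Solving the 2×2 linear system over states ≠ 0 gives exactly h = [0, 6, 16/3] (h[0] = 0 is the target).

h = [0.0000, 6.0000, 5.3333]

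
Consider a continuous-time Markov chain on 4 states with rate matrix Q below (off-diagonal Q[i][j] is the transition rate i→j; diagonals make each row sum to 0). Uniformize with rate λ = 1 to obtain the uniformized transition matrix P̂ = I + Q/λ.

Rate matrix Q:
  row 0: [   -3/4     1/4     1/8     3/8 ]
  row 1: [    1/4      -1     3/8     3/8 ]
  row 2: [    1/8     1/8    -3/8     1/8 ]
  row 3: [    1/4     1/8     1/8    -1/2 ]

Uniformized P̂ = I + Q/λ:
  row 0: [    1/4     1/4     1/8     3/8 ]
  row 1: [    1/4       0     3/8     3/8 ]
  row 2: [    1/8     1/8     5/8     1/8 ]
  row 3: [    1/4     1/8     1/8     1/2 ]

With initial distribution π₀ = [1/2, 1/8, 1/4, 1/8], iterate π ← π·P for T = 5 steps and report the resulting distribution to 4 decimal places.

t=0: π = [0.5000, 0.1250, 0.2500, 0.1250]
t=1: π = [0.2188, 0.1719, 0.2813, 0.3281]
t=2: π = [0.2148, 0.1309, 0.3086, 0.3457]
t=3: π = [0.2114, 0.1355, 0.3120, 0.3411]
t=4: π = [0.2110, 0.1345, 0.3149, 0.3396]
t=5: π = [0.2106, 0.1346, 0.3161, 0.3387]

π = [0.2106, 0.1346, 0.3161, 0.3387]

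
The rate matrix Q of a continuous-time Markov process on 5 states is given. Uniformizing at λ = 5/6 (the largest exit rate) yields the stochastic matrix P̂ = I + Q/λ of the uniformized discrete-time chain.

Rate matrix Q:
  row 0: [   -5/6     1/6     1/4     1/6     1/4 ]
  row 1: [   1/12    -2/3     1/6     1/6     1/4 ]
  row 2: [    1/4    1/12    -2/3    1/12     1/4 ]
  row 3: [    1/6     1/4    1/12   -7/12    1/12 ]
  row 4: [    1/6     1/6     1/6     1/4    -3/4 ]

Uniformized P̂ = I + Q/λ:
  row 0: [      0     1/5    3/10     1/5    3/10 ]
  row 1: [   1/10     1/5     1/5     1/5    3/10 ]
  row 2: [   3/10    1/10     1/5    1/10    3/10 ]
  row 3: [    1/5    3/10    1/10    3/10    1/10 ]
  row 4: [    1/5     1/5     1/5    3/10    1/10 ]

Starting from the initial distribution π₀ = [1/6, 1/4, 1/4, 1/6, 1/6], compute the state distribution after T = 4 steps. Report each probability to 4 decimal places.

t=0: π = [0.1667, 0.2500, 0.2500, 0.1667, 0.1667]
t=1: π = [0.1667, 0.1917, 0.2000, 0.2083, 0.2333]
t=2: π = [0.1675, 0.2008, 0.1958, 0.2242, 0.2117]
t=3: π = [0.1660, 0.2028, 0.1943, 0.2240, 0.2128]
t=4: π = [0.1660, 0.2030, 0.1942, 0.2243, 0.2126]

π = [0.1660, 0.2030, 0.1942, 0.2243, 0.2126]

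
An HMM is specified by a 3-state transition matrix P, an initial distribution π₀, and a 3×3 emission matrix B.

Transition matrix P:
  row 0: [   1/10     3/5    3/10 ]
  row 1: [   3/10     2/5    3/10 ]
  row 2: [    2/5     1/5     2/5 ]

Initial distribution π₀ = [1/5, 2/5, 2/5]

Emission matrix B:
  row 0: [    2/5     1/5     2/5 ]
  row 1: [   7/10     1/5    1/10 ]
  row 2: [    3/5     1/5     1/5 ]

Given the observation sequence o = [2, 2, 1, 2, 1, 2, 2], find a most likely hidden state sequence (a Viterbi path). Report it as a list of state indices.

path = [2, 0, 1, 0, 1, 2, 0]

t=0: δ = [8.000e-02, 4.000e-02, 8.000e-02]  (obs o_0=2)
t=1: δ = [1.280e-02, 4.800e-03, 6.400e-03]  ψ = [2, 0, 2]  (obs o_1=2)
t=2: δ = [5.120e-04, 1.536e-03, 7.680e-04]  ψ = [2, 0, 0]  (obs o_2=1)
t=3: δ = [1.843e-04, 6.144e-05, 9.216e-05]  ψ = [1, 1, 1]  (obs o_3=2)
t=4: δ = [7.373e-06, 2.212e-05, 1.106e-05]  ψ = [2, 0, 0]  (obs o_4=1)
t=5: δ = [2.654e-06, 8.847e-07, 1.327e-06]  ψ = [1, 1, 1]  (obs o_5=2)
t=6: δ = [2.123e-07, 1.593e-07, 1.593e-07]  ψ = [2, 0, 0]  (obs o_6=2)
backtrack: best end state = 0; path = [2, 0, 1, 0, 1, 2, 0]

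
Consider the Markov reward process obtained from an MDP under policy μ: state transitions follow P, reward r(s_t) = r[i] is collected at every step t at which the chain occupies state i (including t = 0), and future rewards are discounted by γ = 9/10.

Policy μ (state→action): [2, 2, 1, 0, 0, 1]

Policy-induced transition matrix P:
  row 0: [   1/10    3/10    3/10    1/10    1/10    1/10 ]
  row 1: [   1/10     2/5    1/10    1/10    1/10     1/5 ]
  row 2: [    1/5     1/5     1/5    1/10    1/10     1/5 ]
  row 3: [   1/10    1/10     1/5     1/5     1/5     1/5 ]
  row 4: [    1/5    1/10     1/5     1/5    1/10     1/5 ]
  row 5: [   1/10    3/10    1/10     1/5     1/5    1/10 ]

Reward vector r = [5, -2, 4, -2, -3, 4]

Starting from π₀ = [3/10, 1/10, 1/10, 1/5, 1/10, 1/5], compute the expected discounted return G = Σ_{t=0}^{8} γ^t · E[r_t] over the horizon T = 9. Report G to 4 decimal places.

G = 6.0536

t=0: π = [0.3000, 0.1000, 0.1000, 0.2000, 0.1000, 0.2000], E[r] = 1.8000, γ^t·E[r] = 1.800000, running G = 1.800000
t=1: π = [0.1200, 0.2400, 0.2000, 0.1500, 0.1400, 0.1500], E[r] = 0.8000, γ^t·E[r] = 0.720000, running G = 2.520000
t=2: π = [0.1340, 0.2460, 0.1730, 0.1440, 0.1300, 0.1730], E[r] = 0.8840, γ^t·E[r] = 0.716040, running G = 3.236040
t=3: π = [0.1303, 0.2525, 0.1715, 0.1447, 0.1317, 0.1693], E[r] = 0.8252, γ^t·E[r] = 0.601571, running G = 3.837611
t=4: π = [0.1303, 0.2528, 0.1709, 0.1446, 0.1314, 0.1700], E[r] = 0.8262, γ^t·E[r] = 0.542057, running G = 4.379667
t=5: π = [0.1302, 0.2530, 0.1707, 0.1446, 0.1315, 0.1700], E[r] = 0.8244, γ^t·E[r] = 0.486785, running G = 4.866452
t=6: π = [0.1302, 0.2530, 0.1707, 0.1446, 0.1315, 0.1700], E[r] = 0.8243, γ^t·E[r] = 0.438083, running G = 5.304535
t=7: π = [0.1302, 0.2530, 0.1707, 0.1446, 0.1315, 0.1700], E[r] = 0.8243, γ^t·E[r] = 0.394252, running G = 5.698787
t=8: π = [0.1302, 0.2530, 0.1707, 0.1446, 0.1315, 0.1700], E[r] = 0.8243, γ^t·E[r] = 0.354827, running G = 6.053614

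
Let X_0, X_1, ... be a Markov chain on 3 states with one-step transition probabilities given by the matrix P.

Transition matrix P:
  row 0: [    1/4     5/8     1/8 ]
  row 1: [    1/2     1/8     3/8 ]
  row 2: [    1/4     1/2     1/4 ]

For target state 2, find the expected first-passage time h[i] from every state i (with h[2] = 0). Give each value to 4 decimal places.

First-step conditioning: h[2] = 0; for i ≠ 2, h[i] = 1 + Σ_k P[i][k]·h[k].
  h[0] = 1 + 1/4·h[0] + 5/8·h[1]
  h[1] = 1 + 1/2·h[0] + 1/8·h[1]
Solving the 2×2 linear system over states ≠ 2 gives exactly h = [48/11, 40/11, 0] (h[2] = 0 is the target).

h = [4.3636, 3.6364, 0.0000]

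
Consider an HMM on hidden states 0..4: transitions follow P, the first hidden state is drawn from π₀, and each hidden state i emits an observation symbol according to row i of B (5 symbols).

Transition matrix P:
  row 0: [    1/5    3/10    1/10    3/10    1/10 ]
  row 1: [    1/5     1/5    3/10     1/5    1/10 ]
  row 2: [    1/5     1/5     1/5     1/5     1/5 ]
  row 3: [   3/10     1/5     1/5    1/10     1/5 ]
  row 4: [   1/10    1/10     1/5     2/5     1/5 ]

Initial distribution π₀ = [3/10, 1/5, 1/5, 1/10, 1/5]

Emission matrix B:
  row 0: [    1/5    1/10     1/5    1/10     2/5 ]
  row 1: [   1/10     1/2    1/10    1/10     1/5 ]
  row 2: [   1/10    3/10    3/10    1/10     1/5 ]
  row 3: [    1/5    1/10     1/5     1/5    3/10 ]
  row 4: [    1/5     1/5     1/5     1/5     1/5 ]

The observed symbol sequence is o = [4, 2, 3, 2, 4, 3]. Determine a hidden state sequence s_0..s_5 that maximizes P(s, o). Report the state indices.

path = [0, 3, 4, 3, 0, 3]

t=0: δ = [1.200e-01, 4.000e-02, 4.000e-02, 3.000e-02, 4.000e-02]  (obs o_0=4)
t=1: δ = [4.800e-03, 3.600e-03, 3.600e-03, 7.200e-03, 2.400e-03]  ψ = [0, 0, 0, 0, 0]  (obs o_1=2)
t=2: δ = [2.160e-04, 1.440e-04, 1.440e-04, 2.880e-04, 2.880e-04]  ψ = [3, 0, 3, 0, 3]  (obs o_2=3)
t=3: δ = [1.728e-05, 6.480e-06, 1.728e-05, 2.304e-05, 1.152e-05]  ψ = [3, 0, 3, 4, 3]  (obs o_3=2)
t=4: δ = [2.765e-06, 1.037e-06, 9.216e-07, 1.555e-06, 9.216e-07]  ψ = [3, 0, 3, 0, 3]  (obs o_4=4)
t=5: δ = [5.530e-08, 8.294e-08, 3.110e-08, 1.659e-07, 6.221e-08]  ψ = [0, 0, 1, 0, 3]  (obs o_5=3)
backtrack: best end state = 3; path = [0, 3, 4, 3, 0, 3]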